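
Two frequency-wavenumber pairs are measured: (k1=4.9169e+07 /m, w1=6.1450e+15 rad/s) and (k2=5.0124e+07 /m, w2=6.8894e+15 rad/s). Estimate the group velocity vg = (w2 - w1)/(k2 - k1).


vg = (w2 - w1) / (k2 - k1)
= (6.8894e+15 - 6.1450e+15) / (5.0124e+07 - 4.9169e+07)
= 7.4440e+14 / 9.5500e+05
= 7.7948e+08 m/s

7.7948e+08


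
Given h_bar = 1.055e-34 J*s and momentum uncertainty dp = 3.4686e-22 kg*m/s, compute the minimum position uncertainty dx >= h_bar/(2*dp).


dx = h_bar / (2 * dp)
= 1.055e-34 / (2 * 3.4686e-22)
= 1.055e-34 / 6.9372e-22
= 1.5208e-13 m

1.5208e-13


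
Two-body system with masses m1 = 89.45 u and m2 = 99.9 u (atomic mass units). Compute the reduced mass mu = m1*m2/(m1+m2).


mu = m1 * m2 / (m1 + m2)
= 89.45 * 99.9 / (89.45 + 99.9)
= 8936.055 / 189.35
= 47.1933 u

47.1933


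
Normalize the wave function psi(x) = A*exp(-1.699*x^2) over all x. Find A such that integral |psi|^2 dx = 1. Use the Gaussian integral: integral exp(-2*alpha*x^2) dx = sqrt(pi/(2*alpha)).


integral |psi|^2 dx = A^2 * sqrt(pi/(2*alpha)) = 1
A^2 = sqrt(2*alpha/pi)
= sqrt(2 * 1.699 / pi)
= 1.040008
A = sqrt(1.040008)
= 1.0198

1.0198


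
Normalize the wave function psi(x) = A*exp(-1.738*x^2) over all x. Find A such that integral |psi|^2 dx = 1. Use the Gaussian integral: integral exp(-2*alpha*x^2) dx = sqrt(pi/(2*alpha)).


integral |psi|^2 dx = A^2 * sqrt(pi/(2*alpha)) = 1
A^2 = sqrt(2*alpha/pi)
= sqrt(2 * 1.738 / pi)
= 1.051877
A = sqrt(1.051877)
= 1.0256

1.0256


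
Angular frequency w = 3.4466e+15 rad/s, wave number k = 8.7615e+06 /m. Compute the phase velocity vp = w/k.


vp = w / k
= 3.4466e+15 / 8.7615e+06
= 3.9338e+08 m/s

3.9338e+08


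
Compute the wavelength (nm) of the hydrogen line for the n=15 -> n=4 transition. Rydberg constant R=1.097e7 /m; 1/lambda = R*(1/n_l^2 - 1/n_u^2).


1/lambda = R * (1/n_l^2 - 1/n_u^2)
= 1.097e7 * (1/4^2 - 1/15^2)
= 1.097e7 * (0.0625 - 0.004444)
= 1.097e7 * 0.058056
= 6.3687e+05 /m
lambda = 1 / 6.3687e+05 = 1570.1805 nm

1570.1805


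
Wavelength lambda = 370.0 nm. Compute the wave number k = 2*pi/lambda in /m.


k = 2 * pi / lambda
= 6.2832 / (370.0e-9)
= 6.2832 / 3.7000e-07
= 1.6982e+07 /m

1.6982e+07


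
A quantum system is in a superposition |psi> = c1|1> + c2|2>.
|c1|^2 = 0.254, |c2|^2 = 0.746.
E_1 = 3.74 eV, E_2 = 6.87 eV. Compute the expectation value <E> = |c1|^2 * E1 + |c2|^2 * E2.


<E> = |c1|^2 * E1 + |c2|^2 * E2
= 0.254 * 3.74 + 0.746 * 6.87
= 0.95 + 5.125
= 6.075 eV

6.075


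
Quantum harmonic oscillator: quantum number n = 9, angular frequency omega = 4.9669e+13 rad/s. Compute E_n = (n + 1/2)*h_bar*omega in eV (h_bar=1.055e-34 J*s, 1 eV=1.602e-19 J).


E = (n + 1/2) * h_bar * omega
= (9 + 0.5) * 1.055e-34 * 4.9669e+13
= 9.5 * 5.2401e-21
= 4.9781e-20 J
= 0.3107 eV

0.3107


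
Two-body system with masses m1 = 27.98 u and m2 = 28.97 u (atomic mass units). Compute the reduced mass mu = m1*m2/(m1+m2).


mu = m1 * m2 / (m1 + m2)
= 27.98 * 28.97 / (27.98 + 28.97)
= 810.5806 / 56.95
= 14.2332 u

14.2332


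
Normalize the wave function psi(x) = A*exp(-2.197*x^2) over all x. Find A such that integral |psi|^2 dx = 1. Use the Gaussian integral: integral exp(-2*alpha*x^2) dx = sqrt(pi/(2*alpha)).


integral |psi|^2 dx = A^2 * sqrt(pi/(2*alpha)) = 1
A^2 = sqrt(2*alpha/pi)
= sqrt(2 * 2.197 / pi)
= 1.182647
A = sqrt(1.182647)
= 1.0875

1.0875


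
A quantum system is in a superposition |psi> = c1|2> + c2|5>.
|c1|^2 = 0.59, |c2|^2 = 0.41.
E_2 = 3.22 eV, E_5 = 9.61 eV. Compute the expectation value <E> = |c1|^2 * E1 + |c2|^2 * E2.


<E> = |c1|^2 * E1 + |c2|^2 * E2
= 0.59 * 3.22 + 0.41 * 9.61
= 1.8998 + 3.9401
= 5.8399 eV

5.8399


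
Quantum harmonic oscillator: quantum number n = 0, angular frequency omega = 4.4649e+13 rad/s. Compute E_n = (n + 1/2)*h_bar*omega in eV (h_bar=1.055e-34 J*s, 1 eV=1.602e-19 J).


E = (n + 1/2) * h_bar * omega
= (0 + 0.5) * 1.055e-34 * 4.4649e+13
= 0.5 * 4.7105e-21
= 2.3552e-21 J
= 0.0147 eV

0.0147


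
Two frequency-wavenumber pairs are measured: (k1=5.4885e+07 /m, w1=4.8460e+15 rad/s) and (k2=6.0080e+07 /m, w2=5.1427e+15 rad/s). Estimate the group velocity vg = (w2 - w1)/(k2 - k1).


vg = (w2 - w1) / (k2 - k1)
= (5.1427e+15 - 4.8460e+15) / (6.0080e+07 - 5.4885e+07)
= 2.9670e+14 / 5.1950e+06
= 5.7113e+07 m/s

5.7113e+07


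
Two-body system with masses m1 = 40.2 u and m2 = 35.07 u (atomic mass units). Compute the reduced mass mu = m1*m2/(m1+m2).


mu = m1 * m2 / (m1 + m2)
= 40.2 * 35.07 / (40.2 + 35.07)
= 1409.814 / 75.27
= 18.7301 u

18.7301


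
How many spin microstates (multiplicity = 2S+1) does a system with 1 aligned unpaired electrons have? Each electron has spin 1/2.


Total spin S = N * (1/2) = 1 * 0.5 = 0.5
Spin multiplicity = 2S + 1
= 2 * 0.5 + 1
= 2

2


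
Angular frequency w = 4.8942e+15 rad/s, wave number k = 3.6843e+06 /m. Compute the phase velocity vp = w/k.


vp = w / k
= 4.8942e+15 / 3.6843e+06
= 1.3284e+09 m/s

1.3284e+09


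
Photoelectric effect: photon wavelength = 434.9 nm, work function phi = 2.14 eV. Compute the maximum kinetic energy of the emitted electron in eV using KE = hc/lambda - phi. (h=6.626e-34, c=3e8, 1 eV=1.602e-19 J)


E_photon = hc / lambda
= (6.626e-34)(3e8) / (434.9e-9)
= 4.5707e-19 J
= 2.8531 eV
KE = E_photon - phi
= 2.8531 - 2.14
= 0.7131 eV

0.7131


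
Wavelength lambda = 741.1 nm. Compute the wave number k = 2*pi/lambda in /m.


k = 2 * pi / lambda
= 6.2832 / (741.1e-9)
= 6.2832 / 7.4110e-07
= 8.4782e+06 /m

8.4782e+06


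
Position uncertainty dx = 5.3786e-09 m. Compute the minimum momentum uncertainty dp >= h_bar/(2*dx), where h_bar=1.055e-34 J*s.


dp = h_bar / (2 * dx)
= 1.055e-34 / (2 * 5.3786e-09)
= 1.055e-34 / 1.0757e-08
= 9.8074e-27 kg*m/s

9.8074e-27


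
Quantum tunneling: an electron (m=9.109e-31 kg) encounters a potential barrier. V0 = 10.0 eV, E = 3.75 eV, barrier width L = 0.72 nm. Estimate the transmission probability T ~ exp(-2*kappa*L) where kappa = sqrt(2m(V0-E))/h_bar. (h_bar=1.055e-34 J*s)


V0 - E = 6.25 eV = 1.0012e-18 J
kappa = sqrt(2 * m * (V0-E)) / h_bar
= sqrt(2 * 9.109e-31 * 1.0012e-18) / 1.055e-34
= 1.2802e+10 /m
2*kappa*L = 2 * 1.2802e+10 * 0.72e-9
= 18.4345
T = exp(-18.4345) = 9.862639e-09

9.862639e-09


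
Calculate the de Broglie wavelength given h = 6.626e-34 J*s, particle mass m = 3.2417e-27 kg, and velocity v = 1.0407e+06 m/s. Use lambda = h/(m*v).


lambda = h / (m * v)
= 6.626e-34 / (3.2417e-27 * 1.0407e+06)
= 6.626e-34 / 3.3736e-21
= 1.9641e-13 m

1.9641e-13


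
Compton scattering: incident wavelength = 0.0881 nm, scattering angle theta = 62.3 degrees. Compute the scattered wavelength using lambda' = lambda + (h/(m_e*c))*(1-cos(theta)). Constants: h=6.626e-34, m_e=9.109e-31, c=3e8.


Compton wavelength: h/(m_e*c) = 2.4247e-12 m
d_lambda = 2.4247e-12 * (1 - cos(62.3 deg))
= 2.4247e-12 * 0.535158
= 1.2976e-12 m = 0.001298 nm
lambda' = 0.0881 + 0.001298
= 0.089398 nm

0.089398


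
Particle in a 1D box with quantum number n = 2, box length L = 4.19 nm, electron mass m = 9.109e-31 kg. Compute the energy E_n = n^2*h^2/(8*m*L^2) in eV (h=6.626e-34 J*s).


E = n^2 * h^2 / (8 * m * L^2)
= 2^2 * (6.626e-34)^2 / (8 * 9.109e-31 * (4.19e-9)^2)
= 4 * 4.3904e-67 / (8 * 9.109e-31 * 1.7556e-17)
= 1.3727e-20 J
= 0.0857 eV

0.0857


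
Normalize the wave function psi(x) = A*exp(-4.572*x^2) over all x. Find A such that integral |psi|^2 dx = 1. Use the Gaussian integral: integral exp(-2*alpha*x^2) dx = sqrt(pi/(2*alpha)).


integral |psi|^2 dx = A^2 * sqrt(pi/(2*alpha)) = 1
A^2 = sqrt(2*alpha/pi)
= sqrt(2 * 4.572 / pi)
= 1.706056
A = sqrt(1.706056)
= 1.3062

1.3062


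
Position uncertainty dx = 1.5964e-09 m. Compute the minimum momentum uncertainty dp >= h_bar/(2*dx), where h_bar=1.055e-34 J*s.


dp = h_bar / (2 * dx)
= 1.055e-34 / (2 * 1.5964e-09)
= 1.055e-34 / 3.1928e-09
= 3.3043e-26 kg*m/s

3.3043e-26


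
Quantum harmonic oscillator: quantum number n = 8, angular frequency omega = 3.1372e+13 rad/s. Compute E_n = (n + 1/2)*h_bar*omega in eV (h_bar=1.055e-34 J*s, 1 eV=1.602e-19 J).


E = (n + 1/2) * h_bar * omega
= (8 + 0.5) * 1.055e-34 * 3.1372e+13
= 8.5 * 3.3097e-21
= 2.8133e-20 J
= 0.1756 eV

0.1756


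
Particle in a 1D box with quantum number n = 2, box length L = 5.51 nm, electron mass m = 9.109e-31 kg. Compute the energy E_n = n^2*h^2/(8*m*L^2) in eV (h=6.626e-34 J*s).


E = n^2 * h^2 / (8 * m * L^2)
= 2^2 * (6.626e-34)^2 / (8 * 9.109e-31 * (5.51e-9)^2)
= 4 * 4.3904e-67 / (8 * 9.109e-31 * 3.0360e-17)
= 7.9378e-21 J
= 0.0495 eV

0.0495


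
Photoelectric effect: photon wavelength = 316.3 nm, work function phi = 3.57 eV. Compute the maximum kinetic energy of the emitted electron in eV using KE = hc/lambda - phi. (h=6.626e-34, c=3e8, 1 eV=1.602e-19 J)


E_photon = hc / lambda
= (6.626e-34)(3e8) / (316.3e-9)
= 6.2845e-19 J
= 3.9229 eV
KE = E_photon - phi
= 3.9229 - 3.57
= 0.3529 eV

0.3529


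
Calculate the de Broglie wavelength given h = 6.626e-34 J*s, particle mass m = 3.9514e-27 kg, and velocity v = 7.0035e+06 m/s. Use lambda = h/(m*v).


lambda = h / (m * v)
= 6.626e-34 / (3.9514e-27 * 7.0035e+06)
= 6.626e-34 / 2.7674e-20
= 2.3943e-14 m

2.3943e-14


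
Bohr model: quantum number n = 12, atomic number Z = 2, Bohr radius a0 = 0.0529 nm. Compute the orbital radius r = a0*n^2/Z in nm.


r = a0 * n^2 / Z
= 0.0529 * 12^2 / 2
= 0.0529 * 144 / 2
= 3.8088 nm

3.8088


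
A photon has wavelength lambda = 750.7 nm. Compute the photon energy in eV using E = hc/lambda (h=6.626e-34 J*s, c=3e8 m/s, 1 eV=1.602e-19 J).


E = hc / lambda
= (6.626e-34)(3e8) / (750.7e-9)
= 1.9878e-25 / 7.5070e-07
= 2.6479e-19 J
Converting to eV: 2.6479e-19 / 1.602e-19
= 1.6529 eV

1.6529


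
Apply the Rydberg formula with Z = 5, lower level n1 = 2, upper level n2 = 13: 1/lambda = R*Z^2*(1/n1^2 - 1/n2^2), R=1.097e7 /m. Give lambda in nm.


1/lambda = R * Z^2 * (1/n1^2 - 1/n2^2)
= 1.097e7 * 5^2 * (1/2^2 - 1/13^2)
= 1.097e7 * 25 * (0.25 - 0.005917)
= 6.6940e+07 /m
lambda = 1 / 6.6940e+07
= 14.9388 nm

14.9388


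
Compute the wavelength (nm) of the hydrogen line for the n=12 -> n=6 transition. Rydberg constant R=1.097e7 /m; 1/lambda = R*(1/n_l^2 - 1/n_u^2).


1/lambda = R * (1/n_l^2 - 1/n_u^2)
= 1.097e7 * (1/6^2 - 1/12^2)
= 1.097e7 * (0.027778 - 0.006944)
= 1.097e7 * 0.020833
= 2.2854e+05 /m
lambda = 1 / 2.2854e+05 = 4375.5697 nm

4375.5697


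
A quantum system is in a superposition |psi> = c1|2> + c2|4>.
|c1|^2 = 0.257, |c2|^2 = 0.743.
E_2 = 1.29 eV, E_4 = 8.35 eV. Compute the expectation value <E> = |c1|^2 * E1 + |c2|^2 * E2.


<E> = |c1|^2 * E1 + |c2|^2 * E2
= 0.257 * 1.29 + 0.743 * 8.35
= 0.3315 + 6.204
= 6.5356 eV

6.5356


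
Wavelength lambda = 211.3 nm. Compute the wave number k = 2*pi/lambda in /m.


k = 2 * pi / lambda
= 6.2832 / (211.3e-9)
= 6.2832 / 2.1130e-07
= 2.9736e+07 /m

2.9736e+07


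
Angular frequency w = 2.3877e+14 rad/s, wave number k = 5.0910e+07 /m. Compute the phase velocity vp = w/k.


vp = w / k
= 2.3877e+14 / 5.0910e+07
= 4.6900e+06 m/s

4.6900e+06


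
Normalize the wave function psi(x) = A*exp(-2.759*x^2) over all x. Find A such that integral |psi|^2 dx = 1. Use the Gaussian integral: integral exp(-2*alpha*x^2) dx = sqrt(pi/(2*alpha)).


integral |psi|^2 dx = A^2 * sqrt(pi/(2*alpha)) = 1
A^2 = sqrt(2*alpha/pi)
= sqrt(2 * 2.759 / pi)
= 1.325305
A = sqrt(1.325305)
= 1.1512

1.1512


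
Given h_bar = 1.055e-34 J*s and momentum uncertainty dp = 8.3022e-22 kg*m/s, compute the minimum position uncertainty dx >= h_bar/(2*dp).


dx = h_bar / (2 * dp)
= 1.055e-34 / (2 * 8.3022e-22)
= 1.055e-34 / 1.6604e-21
= 6.3537e-14 m

6.3537e-14


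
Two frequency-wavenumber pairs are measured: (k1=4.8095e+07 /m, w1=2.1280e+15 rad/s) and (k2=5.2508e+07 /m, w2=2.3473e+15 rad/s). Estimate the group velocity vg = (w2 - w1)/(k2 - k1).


vg = (w2 - w1) / (k2 - k1)
= (2.3473e+15 - 2.1280e+15) / (5.2508e+07 - 4.8095e+07)
= 2.1930e+14 / 4.4130e+06
= 4.9694e+07 m/s

4.9694e+07


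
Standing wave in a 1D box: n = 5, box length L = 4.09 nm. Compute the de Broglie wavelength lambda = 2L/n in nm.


lambda = 2L / n
= 2 * 4.09 / 5
= 8.18 / 5
= 1.636 nm

1.636


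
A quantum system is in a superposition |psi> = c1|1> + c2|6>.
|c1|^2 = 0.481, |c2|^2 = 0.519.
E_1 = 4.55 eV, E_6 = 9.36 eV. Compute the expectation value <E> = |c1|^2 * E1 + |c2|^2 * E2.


<E> = |c1|^2 * E1 + |c2|^2 * E2
= 0.481 * 4.55 + 0.519 * 9.36
= 2.1885 + 4.8578
= 7.0464 eV

7.0464


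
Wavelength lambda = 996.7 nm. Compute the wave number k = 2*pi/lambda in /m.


k = 2 * pi / lambda
= 6.2832 / (996.7e-9)
= 6.2832 / 9.9670e-07
= 6.3040e+06 /m

6.3040e+06


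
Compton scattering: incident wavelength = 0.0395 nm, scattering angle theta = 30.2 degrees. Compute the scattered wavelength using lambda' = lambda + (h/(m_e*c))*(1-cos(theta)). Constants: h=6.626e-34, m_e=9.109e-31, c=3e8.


Compton wavelength: h/(m_e*c) = 2.4247e-12 m
d_lambda = 2.4247e-12 * (1 - cos(30.2 deg))
= 2.4247e-12 * 0.135725
= 3.2909e-13 m = 0.000329 nm
lambda' = 0.0395 + 0.000329
= 0.039829 nm

0.039829


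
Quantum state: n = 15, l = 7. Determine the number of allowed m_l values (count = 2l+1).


m_l ranges from -l to +l in integer steps
So m_l goes from -7 to +7
Count = 2l + 1 = 2*7 + 1
= 15

15


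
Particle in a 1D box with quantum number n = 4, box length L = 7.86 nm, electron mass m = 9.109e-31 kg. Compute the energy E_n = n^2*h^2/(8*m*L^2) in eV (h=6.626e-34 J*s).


E = n^2 * h^2 / (8 * m * L^2)
= 4^2 * (6.626e-34)^2 / (8 * 9.109e-31 * (7.86e-9)^2)
= 16 * 4.3904e-67 / (8 * 9.109e-31 * 6.1780e-17)
= 1.5603e-20 J
= 0.0974 eV

0.0974


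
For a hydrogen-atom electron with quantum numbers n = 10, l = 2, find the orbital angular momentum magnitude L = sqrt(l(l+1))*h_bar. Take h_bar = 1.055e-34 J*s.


L = sqrt(l*(l+1)) * h_bar
= sqrt(2 * 3) * 1.055e-34
= sqrt(6) * 1.055e-34
= 2.4495 * 1.055e-34
= 2.5842e-34 J*s

2.5842e-34


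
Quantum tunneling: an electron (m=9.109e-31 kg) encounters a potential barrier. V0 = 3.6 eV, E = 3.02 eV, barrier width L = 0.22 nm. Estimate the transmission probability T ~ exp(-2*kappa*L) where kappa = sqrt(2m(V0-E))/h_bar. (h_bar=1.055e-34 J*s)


V0 - E = 0.58 eV = 9.2916e-20 J
kappa = sqrt(2 * m * (V0-E)) / h_bar
= sqrt(2 * 9.109e-31 * 9.2916e-20) / 1.055e-34
= 3.8998e+09 /m
2*kappa*L = 2 * 3.8998e+09 * 0.22e-9
= 1.7159
T = exp(-1.7159) = 1.797991e-01

1.797991e-01


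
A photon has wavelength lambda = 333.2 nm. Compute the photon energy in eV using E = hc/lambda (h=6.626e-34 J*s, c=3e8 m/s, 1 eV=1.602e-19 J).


E = hc / lambda
= (6.626e-34)(3e8) / (333.2e-9)
= 1.9878e-25 / 3.3320e-07
= 5.9658e-19 J
Converting to eV: 5.9658e-19 / 1.602e-19
= 3.724 eV

3.724


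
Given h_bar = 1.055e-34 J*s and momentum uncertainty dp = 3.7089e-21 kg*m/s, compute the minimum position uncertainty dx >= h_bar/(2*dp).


dx = h_bar / (2 * dp)
= 1.055e-34 / (2 * 3.7089e-21)
= 1.055e-34 / 7.4178e-21
= 1.4223e-14 m

1.4223e-14


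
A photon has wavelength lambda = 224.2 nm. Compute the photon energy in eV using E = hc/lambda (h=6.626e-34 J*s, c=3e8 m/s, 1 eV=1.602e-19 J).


E = hc / lambda
= (6.626e-34)(3e8) / (224.2e-9)
= 1.9878e-25 / 2.2420e-07
= 8.8662e-19 J
Converting to eV: 8.8662e-19 / 1.602e-19
= 5.5345 eV

5.5345


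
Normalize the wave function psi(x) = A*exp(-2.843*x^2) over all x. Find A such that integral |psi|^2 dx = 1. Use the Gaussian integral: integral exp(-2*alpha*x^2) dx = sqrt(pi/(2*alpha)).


integral |psi|^2 dx = A^2 * sqrt(pi/(2*alpha)) = 1
A^2 = sqrt(2*alpha/pi)
= sqrt(2 * 2.843 / pi)
= 1.345329
A = sqrt(1.345329)
= 1.1599

1.1599


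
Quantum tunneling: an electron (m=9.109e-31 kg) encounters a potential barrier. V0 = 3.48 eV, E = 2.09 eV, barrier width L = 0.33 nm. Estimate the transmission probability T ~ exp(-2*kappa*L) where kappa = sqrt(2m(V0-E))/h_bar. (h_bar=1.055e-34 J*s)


V0 - E = 1.39 eV = 2.2268e-19 J
kappa = sqrt(2 * m * (V0-E)) / h_bar
= sqrt(2 * 9.109e-31 * 2.2268e-19) / 1.055e-34
= 6.0372e+09 /m
2*kappa*L = 2 * 6.0372e+09 * 0.33e-9
= 3.9846
T = exp(-3.9846) = 1.860061e-02

1.860061e-02


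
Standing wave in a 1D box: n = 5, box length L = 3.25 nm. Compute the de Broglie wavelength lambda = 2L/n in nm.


lambda = 2L / n
= 2 * 3.25 / 5
= 6.5 / 5
= 1.3 nm

1.3


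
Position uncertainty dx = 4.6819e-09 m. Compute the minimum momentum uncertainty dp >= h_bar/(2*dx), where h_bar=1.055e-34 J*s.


dp = h_bar / (2 * dx)
= 1.055e-34 / (2 * 4.6819e-09)
= 1.055e-34 / 9.3638e-09
= 1.1267e-26 kg*m/s

1.1267e-26


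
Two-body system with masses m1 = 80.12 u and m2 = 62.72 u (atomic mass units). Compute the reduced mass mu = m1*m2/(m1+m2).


mu = m1 * m2 / (m1 + m2)
= 80.12 * 62.72 / (80.12 + 62.72)
= 5025.1264 / 142.84
= 35.1801 u

35.1801


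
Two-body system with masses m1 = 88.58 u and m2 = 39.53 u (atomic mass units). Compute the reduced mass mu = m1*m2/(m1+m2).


mu = m1 * m2 / (m1 + m2)
= 88.58 * 39.53 / (88.58 + 39.53)
= 3501.5674 / 128.11
= 27.3325 u

27.3325


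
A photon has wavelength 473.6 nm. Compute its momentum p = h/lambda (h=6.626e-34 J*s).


p = h / lambda
= 6.626e-34 / (473.6e-9)
= 6.626e-34 / 4.7360e-07
= 1.3991e-27 kg*m/s

1.3991e-27


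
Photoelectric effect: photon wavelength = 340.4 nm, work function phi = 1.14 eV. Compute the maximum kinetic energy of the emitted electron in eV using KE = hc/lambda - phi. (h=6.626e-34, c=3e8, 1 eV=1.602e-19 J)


E_photon = hc / lambda
= (6.626e-34)(3e8) / (340.4e-9)
= 5.8396e-19 J
= 3.6452 eV
KE = E_photon - phi
= 3.6452 - 1.14
= 2.5052 eV

2.5052


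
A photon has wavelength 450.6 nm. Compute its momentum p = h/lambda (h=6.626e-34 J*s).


p = h / lambda
= 6.626e-34 / (450.6e-9)
= 6.626e-34 / 4.5060e-07
= 1.4705e-27 kg*m/s

1.4705e-27


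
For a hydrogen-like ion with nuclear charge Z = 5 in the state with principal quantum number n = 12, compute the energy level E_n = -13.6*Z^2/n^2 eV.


E_n = -13.6 * Z^2 / n^2
= -13.6 * 5^2 / 12^2
= -13.6 * 25 / 144
= -2.3611 eV

-2.3611


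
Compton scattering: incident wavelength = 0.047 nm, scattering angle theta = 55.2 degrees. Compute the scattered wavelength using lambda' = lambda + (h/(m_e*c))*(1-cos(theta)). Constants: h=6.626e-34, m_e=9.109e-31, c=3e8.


Compton wavelength: h/(m_e*c) = 2.4247e-12 m
d_lambda = 2.4247e-12 * (1 - cos(55.2 deg))
= 2.4247e-12 * 0.429286
= 1.0409e-12 m = 0.001041 nm
lambda' = 0.047 + 0.001041
= 0.048041 nm

0.048041


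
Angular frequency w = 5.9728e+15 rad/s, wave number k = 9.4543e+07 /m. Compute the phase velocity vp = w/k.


vp = w / k
= 5.9728e+15 / 9.4543e+07
= 6.3175e+07 m/s

6.3175e+07


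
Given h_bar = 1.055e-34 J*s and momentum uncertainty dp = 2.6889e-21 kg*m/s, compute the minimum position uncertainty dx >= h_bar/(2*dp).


dx = h_bar / (2 * dp)
= 1.055e-34 / (2 * 2.6889e-21)
= 1.055e-34 / 5.3778e-21
= 1.9618e-14 m

1.9618e-14


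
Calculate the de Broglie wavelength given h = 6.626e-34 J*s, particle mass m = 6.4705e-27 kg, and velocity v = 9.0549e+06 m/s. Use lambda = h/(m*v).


lambda = h / (m * v)
= 6.626e-34 / (6.4705e-27 * 9.0549e+06)
= 6.626e-34 / 5.8590e-20
= 1.1309e-14 m

1.1309e-14


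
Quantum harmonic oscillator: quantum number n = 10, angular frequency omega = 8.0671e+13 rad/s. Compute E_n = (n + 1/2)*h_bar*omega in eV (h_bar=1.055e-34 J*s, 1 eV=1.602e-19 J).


E = (n + 1/2) * h_bar * omega
= (10 + 0.5) * 1.055e-34 * 8.0671e+13
= 10.5 * 8.5108e-21
= 8.9363e-20 J
= 0.5578 eV

0.5578


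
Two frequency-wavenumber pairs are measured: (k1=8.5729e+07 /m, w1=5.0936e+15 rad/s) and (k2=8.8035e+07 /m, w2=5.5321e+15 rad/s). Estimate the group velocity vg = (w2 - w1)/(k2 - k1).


vg = (w2 - w1) / (k2 - k1)
= (5.5321e+15 - 5.0936e+15) / (8.8035e+07 - 8.5729e+07)
= 4.3850e+14 / 2.3060e+06
= 1.9016e+08 m/s

1.9016e+08


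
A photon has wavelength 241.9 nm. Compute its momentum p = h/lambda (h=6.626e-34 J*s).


p = h / lambda
= 6.626e-34 / (241.9e-9)
= 6.626e-34 / 2.4190e-07
= 2.7391e-27 kg*m/s

2.7391e-27


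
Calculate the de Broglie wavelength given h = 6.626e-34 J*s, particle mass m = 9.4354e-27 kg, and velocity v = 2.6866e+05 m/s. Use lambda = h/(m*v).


lambda = h / (m * v)
= 6.626e-34 / (9.4354e-27 * 2.6866e+05)
= 6.626e-34 / 2.5349e-21
= 2.6139e-13 m

2.6139e-13


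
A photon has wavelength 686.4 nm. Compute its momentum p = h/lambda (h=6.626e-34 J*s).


p = h / lambda
= 6.626e-34 / (686.4e-9)
= 6.626e-34 / 6.8640e-07
= 9.6533e-28 kg*m/s

9.6533e-28


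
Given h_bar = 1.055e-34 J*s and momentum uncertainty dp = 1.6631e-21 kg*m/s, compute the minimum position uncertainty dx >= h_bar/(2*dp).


dx = h_bar / (2 * dp)
= 1.055e-34 / (2 * 1.6631e-21)
= 1.055e-34 / 3.3262e-21
= 3.1718e-14 m

3.1718e-14


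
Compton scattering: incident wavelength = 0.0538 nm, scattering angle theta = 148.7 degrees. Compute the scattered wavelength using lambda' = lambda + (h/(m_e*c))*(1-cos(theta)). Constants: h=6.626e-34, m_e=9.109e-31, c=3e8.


Compton wavelength: h/(m_e*c) = 2.4247e-12 m
d_lambda = 2.4247e-12 * (1 - cos(148.7 deg))
= 2.4247e-12 * 1.854459
= 4.4965e-12 m = 0.004497 nm
lambda' = 0.0538 + 0.004497
= 0.058297 nm

0.058297


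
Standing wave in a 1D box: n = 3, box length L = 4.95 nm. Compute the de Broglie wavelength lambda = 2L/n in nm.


lambda = 2L / n
= 2 * 4.95 / 3
= 9.9 / 3
= 3.3 nm

3.3


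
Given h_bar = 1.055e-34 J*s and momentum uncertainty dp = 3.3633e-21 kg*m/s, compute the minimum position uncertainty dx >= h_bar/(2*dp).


dx = h_bar / (2 * dp)
= 1.055e-34 / (2 * 3.3633e-21)
= 1.055e-34 / 6.7266e-21
= 1.5684e-14 m

1.5684e-14


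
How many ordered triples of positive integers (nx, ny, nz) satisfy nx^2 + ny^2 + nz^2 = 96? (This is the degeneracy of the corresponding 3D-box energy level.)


Enumerate all (nx, ny, nz) with nx^2 + ny^2 + nz^2 = 96:
(4,4,8)
(4,8,4)
(8,4,4)
Total degeneracy = 3

3


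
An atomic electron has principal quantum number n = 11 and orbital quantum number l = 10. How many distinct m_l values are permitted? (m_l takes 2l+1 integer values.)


m_l ranges from -l to +l in integer steps
So m_l goes from -10 to +10
Count = 2l + 1 = 2*10 + 1
= 21

21


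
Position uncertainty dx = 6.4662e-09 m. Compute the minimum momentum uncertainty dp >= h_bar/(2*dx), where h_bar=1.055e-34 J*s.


dp = h_bar / (2 * dx)
= 1.055e-34 / (2 * 6.4662e-09)
= 1.055e-34 / 1.2932e-08
= 8.1578e-27 kg*m/s

8.1578e-27


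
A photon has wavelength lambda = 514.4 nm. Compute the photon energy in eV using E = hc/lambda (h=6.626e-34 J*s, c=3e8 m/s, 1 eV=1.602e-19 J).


E = hc / lambda
= (6.626e-34)(3e8) / (514.4e-9)
= 1.9878e-25 / 5.1440e-07
= 3.8643e-19 J
Converting to eV: 3.8643e-19 / 1.602e-19
= 2.4122 eV

2.4122


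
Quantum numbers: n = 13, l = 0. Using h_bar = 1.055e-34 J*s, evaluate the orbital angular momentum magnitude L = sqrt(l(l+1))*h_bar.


L = sqrt(l*(l+1)) * h_bar
= sqrt(0 * 1) * 1.055e-34
= sqrt(0) * 1.055e-34
= 0.0 * 1.055e-34
= 0.0000e+00 J*s

0.0000e+00


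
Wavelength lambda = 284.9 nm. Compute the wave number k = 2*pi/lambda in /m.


k = 2 * pi / lambda
= 6.2832 / (284.9e-9)
= 6.2832 / 2.8490e-07
= 2.2054e+07 /m

2.2054e+07


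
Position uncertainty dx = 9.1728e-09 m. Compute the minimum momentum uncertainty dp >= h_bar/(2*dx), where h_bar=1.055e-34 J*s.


dp = h_bar / (2 * dx)
= 1.055e-34 / (2 * 9.1728e-09)
= 1.055e-34 / 1.8346e-08
= 5.7507e-27 kg*m/s

5.7507e-27


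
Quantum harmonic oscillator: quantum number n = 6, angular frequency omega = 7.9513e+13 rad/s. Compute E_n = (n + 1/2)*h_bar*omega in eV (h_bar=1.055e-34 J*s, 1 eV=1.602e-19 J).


E = (n + 1/2) * h_bar * omega
= (6 + 0.5) * 1.055e-34 * 7.9513e+13
= 6.5 * 8.3886e-21
= 5.4526e-20 J
= 0.3404 eV

0.3404


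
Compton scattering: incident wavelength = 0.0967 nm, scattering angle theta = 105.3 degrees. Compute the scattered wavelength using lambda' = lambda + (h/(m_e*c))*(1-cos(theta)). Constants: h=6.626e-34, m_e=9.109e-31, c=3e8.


Compton wavelength: h/(m_e*c) = 2.4247e-12 m
d_lambda = 2.4247e-12 * (1 - cos(105.3 deg))
= 2.4247e-12 * 1.263873
= 3.0645e-12 m = 0.003065 nm
lambda' = 0.0967 + 0.003065
= 0.099765 nm

0.099765


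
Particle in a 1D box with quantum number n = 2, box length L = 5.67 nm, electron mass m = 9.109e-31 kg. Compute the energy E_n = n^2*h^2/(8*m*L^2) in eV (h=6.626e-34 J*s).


E = n^2 * h^2 / (8 * m * L^2)
= 2^2 * (6.626e-34)^2 / (8 * 9.109e-31 * (5.67e-9)^2)
= 4 * 4.3904e-67 / (8 * 9.109e-31 * 3.2149e-17)
= 7.4961e-21 J
= 0.0468 eV

0.0468


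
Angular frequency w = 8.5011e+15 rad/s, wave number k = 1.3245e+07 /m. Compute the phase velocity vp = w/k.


vp = w / k
= 8.5011e+15 / 1.3245e+07
= 6.4183e+08 m/s

6.4183e+08


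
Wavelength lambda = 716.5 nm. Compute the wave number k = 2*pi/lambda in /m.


k = 2 * pi / lambda
= 6.2832 / (716.5e-9)
= 6.2832 / 7.1650e-07
= 8.7693e+06 /m

8.7693e+06


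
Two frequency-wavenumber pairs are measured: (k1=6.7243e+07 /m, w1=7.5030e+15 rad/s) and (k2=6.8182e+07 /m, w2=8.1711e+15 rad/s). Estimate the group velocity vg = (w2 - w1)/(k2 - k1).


vg = (w2 - w1) / (k2 - k1)
= (8.1711e+15 - 7.5030e+15) / (6.8182e+07 - 6.7243e+07)
= 6.6810e+14 / 9.3900e+05
= 7.1150e+08 m/s

7.1150e+08


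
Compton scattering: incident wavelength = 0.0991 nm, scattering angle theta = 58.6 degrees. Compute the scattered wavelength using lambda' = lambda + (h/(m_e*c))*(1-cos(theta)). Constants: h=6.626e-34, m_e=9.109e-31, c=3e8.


Compton wavelength: h/(m_e*c) = 2.4247e-12 m
d_lambda = 2.4247e-12 * (1 - cos(58.6 deg))
= 2.4247e-12 * 0.47899
= 1.1614e-12 m = 0.001161 nm
lambda' = 0.0991 + 0.001161
= 0.100261 nm

0.100261


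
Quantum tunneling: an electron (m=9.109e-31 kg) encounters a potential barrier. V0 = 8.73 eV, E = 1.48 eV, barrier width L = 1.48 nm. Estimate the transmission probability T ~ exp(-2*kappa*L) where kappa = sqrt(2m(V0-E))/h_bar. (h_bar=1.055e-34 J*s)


V0 - E = 7.25 eV = 1.1615e-18 J
kappa = sqrt(2 * m * (V0-E)) / h_bar
= sqrt(2 * 9.109e-31 * 1.1615e-18) / 1.055e-34
= 1.3788e+10 /m
2*kappa*L = 2 * 1.3788e+10 * 1.48e-9
= 40.8122
T = exp(-40.8122) = 1.885787e-18

1.885787e-18


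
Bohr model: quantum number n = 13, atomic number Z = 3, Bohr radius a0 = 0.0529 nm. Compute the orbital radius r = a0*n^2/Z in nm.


r = a0 * n^2 / Z
= 0.0529 * 13^2 / 3
= 0.0529 * 169 / 3
= 2.98 nm

2.98


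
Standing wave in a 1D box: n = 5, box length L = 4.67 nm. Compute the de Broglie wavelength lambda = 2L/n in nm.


lambda = 2L / n
= 2 * 4.67 / 5
= 9.34 / 5
= 1.868 nm

1.868


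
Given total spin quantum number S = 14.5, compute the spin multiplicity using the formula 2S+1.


Spin multiplicity = 2S + 1
= 2 * 14.5 + 1
= 29.0 + 1
= 30

30


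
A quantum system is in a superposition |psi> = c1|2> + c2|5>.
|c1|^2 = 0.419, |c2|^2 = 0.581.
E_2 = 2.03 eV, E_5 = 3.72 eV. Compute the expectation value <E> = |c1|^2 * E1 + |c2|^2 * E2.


<E> = |c1|^2 * E1 + |c2|^2 * E2
= 0.419 * 2.03 + 0.581 * 3.72
= 0.8506 + 2.1613
= 3.0119 eV

3.0119


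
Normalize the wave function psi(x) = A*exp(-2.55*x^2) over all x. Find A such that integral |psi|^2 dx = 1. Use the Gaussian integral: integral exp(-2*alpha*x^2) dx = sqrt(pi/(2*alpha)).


integral |psi|^2 dx = A^2 * sqrt(pi/(2*alpha)) = 1
A^2 = sqrt(2*alpha/pi)
= sqrt(2 * 2.55 / pi)
= 1.274119
A = sqrt(1.274119)
= 1.1288

1.1288


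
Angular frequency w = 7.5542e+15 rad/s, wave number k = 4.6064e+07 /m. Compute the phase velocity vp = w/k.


vp = w / k
= 7.5542e+15 / 4.6064e+07
= 1.6399e+08 m/s

1.6399e+08


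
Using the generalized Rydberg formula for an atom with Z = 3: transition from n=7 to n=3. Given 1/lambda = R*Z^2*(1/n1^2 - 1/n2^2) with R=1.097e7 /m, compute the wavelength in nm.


1/lambda = R * Z^2 * (1/n1^2 - 1/n2^2)
= 1.097e7 * 3^2 * (1/3^2 - 1/7^2)
= 1.097e7 * 9 * (0.111111 - 0.020408)
= 8.9551e+06 /m
lambda = 1 / 8.9551e+06
= 111.6682 nm

111.6682


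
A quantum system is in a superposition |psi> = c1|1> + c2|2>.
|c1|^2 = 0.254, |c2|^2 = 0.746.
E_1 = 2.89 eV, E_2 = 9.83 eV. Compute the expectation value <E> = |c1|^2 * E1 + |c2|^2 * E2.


<E> = |c1|^2 * E1 + |c2|^2 * E2
= 0.254 * 2.89 + 0.746 * 9.83
= 0.7341 + 7.3332
= 8.0672 eV

8.0672


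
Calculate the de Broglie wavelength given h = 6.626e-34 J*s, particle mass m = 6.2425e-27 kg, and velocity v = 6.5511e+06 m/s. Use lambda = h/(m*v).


lambda = h / (m * v)
= 6.626e-34 / (6.2425e-27 * 6.5511e+06)
= 6.626e-34 / 4.0895e-20
= 1.6202e-14 m

1.6202e-14


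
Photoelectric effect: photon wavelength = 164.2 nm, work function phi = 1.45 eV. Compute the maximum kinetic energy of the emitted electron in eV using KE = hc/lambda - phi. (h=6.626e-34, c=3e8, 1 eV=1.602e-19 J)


E_photon = hc / lambda
= (6.626e-34)(3e8) / (164.2e-9)
= 1.2106e-18 J
= 7.5568 eV
KE = E_photon - phi
= 7.5568 - 1.45
= 6.1068 eV

6.1068


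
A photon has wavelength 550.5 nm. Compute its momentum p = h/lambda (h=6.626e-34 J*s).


p = h / lambda
= 6.626e-34 / (550.5e-9)
= 6.626e-34 / 5.5050e-07
= 1.2036e-27 kg*m/s

1.2036e-27


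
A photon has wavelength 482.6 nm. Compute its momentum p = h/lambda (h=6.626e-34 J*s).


p = h / lambda
= 6.626e-34 / (482.6e-9)
= 6.626e-34 / 4.8260e-07
= 1.3730e-27 kg*m/s

1.3730e-27


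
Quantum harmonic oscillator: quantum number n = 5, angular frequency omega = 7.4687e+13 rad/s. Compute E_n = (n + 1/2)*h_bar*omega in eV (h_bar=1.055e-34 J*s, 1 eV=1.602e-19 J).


E = (n + 1/2) * h_bar * omega
= (5 + 0.5) * 1.055e-34 * 7.4687e+13
= 5.5 * 7.8795e-21
= 4.3337e-20 J
= 0.2705 eV

0.2705


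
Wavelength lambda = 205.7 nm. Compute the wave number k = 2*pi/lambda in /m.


k = 2 * pi / lambda
= 6.2832 / (205.7e-9)
= 6.2832 / 2.0570e-07
= 3.0545e+07 /m

3.0545e+07


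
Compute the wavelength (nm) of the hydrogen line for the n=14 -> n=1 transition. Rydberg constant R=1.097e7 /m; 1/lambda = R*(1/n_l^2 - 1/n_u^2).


1/lambda = R * (1/n_l^2 - 1/n_u^2)
= 1.097e7 * (1/1^2 - 1/14^2)
= 1.097e7 * (1.0 - 0.005102)
= 1.097e7 * 0.994898
= 1.0914e+07 /m
lambda = 1 / 1.0914e+07 = 91.6252 nm

91.6252


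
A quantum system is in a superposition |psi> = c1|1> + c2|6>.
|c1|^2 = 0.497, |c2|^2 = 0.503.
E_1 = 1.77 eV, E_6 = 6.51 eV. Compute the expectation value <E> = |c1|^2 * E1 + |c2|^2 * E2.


<E> = |c1|^2 * E1 + |c2|^2 * E2
= 0.497 * 1.77 + 0.503 * 6.51
= 0.8797 + 3.2745
= 4.1542 eV

4.1542


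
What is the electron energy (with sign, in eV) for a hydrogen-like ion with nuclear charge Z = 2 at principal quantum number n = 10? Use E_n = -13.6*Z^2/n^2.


E_n = -13.6 * Z^2 / n^2
= -13.6 * 2^2 / 10^2
= -13.6 * 4 / 100
= -0.544 eV

-0.544


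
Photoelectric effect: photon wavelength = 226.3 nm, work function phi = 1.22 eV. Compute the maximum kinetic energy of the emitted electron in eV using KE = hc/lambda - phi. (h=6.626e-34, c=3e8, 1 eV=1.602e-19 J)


E_photon = hc / lambda
= (6.626e-34)(3e8) / (226.3e-9)
= 8.7839e-19 J
= 5.4831 eV
KE = E_photon - phi
= 5.4831 - 1.22
= 4.2631 eV

4.2631


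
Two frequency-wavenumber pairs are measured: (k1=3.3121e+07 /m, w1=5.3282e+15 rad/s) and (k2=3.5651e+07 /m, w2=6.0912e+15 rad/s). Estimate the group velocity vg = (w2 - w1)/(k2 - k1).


vg = (w2 - w1) / (k2 - k1)
= (6.0912e+15 - 5.3282e+15) / (3.5651e+07 - 3.3121e+07)
= 7.6300e+14 / 2.5300e+06
= 3.0158e+08 m/s

3.0158e+08


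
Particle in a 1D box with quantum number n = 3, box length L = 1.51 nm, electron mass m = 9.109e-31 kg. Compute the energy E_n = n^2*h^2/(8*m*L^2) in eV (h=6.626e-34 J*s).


E = n^2 * h^2 / (8 * m * L^2)
= 3^2 * (6.626e-34)^2 / (8 * 9.109e-31 * (1.51e-9)^2)
= 9 * 4.3904e-67 / (8 * 9.109e-31 * 2.2801e-18)
= 2.3781e-19 J
= 1.4845 eV

1.4845


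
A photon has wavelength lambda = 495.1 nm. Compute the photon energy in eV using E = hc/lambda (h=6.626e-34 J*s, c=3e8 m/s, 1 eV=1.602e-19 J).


E = hc / lambda
= (6.626e-34)(3e8) / (495.1e-9)
= 1.9878e-25 / 4.9510e-07
= 4.0149e-19 J
Converting to eV: 4.0149e-19 / 1.602e-19
= 2.5062 eV

2.5062


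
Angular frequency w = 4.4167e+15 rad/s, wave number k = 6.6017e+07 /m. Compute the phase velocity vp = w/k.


vp = w / k
= 4.4167e+15 / 6.6017e+07
= 6.6902e+07 m/s

6.6902e+07


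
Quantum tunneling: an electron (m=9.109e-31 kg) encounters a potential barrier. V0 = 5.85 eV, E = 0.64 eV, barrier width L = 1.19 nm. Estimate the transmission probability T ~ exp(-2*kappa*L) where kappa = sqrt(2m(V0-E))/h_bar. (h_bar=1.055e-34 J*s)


V0 - E = 5.21 eV = 8.3464e-19 J
kappa = sqrt(2 * m * (V0-E)) / h_bar
= sqrt(2 * 9.109e-31 * 8.3464e-19) / 1.055e-34
= 1.1688e+10 /m
2*kappa*L = 2 * 1.1688e+10 * 1.19e-9
= 27.8179
T = exp(-27.8179) = 8.295111e-13

8.295111e-13


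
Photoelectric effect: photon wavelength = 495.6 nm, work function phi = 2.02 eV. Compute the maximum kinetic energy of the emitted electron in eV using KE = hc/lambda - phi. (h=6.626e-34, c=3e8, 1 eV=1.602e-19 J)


E_photon = hc / lambda
= (6.626e-34)(3e8) / (495.6e-9)
= 4.0109e-19 J
= 2.5037 eV
KE = E_photon - phi
= 2.5037 - 2.02
= 0.4837 eV

0.4837


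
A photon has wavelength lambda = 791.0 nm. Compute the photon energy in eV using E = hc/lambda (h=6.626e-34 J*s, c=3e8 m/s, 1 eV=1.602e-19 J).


E = hc / lambda
= (6.626e-34)(3e8) / (791.0e-9)
= 1.9878e-25 / 7.9100e-07
= 2.5130e-19 J
Converting to eV: 2.5130e-19 / 1.602e-19
= 1.5687 eV

1.5687


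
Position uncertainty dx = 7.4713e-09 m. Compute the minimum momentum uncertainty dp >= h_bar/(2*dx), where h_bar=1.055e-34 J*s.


dp = h_bar / (2 * dx)
= 1.055e-34 / (2 * 7.4713e-09)
= 1.055e-34 / 1.4943e-08
= 7.0604e-27 kg*m/s

7.0604e-27


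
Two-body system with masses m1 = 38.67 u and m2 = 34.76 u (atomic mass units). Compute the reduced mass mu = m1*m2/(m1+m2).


mu = m1 * m2 / (m1 + m2)
= 38.67 * 34.76 / (38.67 + 34.76)
= 1344.1692 / 73.43
= 18.3055 u

18.3055


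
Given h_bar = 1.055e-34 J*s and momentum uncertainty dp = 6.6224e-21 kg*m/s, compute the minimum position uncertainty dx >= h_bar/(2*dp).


dx = h_bar / (2 * dp)
= 1.055e-34 / (2 * 6.6224e-21)
= 1.055e-34 / 1.3245e-20
= 7.9654e-15 m

7.9654e-15


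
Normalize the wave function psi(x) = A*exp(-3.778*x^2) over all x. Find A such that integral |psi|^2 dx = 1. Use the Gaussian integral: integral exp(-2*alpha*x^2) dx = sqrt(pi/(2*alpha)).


integral |psi|^2 dx = A^2 * sqrt(pi/(2*alpha)) = 1
A^2 = sqrt(2*alpha/pi)
= sqrt(2 * 3.778 / pi)
= 1.550854
A = sqrt(1.550854)
= 1.2453

1.2453


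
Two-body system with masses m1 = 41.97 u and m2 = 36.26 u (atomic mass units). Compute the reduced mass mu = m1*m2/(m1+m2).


mu = m1 * m2 / (m1 + m2)
= 41.97 * 36.26 / (41.97 + 36.26)
= 1521.8322 / 78.23
= 19.4533 u

19.4533


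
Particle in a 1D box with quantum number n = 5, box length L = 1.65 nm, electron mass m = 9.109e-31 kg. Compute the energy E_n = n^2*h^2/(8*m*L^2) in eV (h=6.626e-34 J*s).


E = n^2 * h^2 / (8 * m * L^2)
= 5^2 * (6.626e-34)^2 / (8 * 9.109e-31 * (1.65e-9)^2)
= 25 * 4.3904e-67 / (8 * 9.109e-31 * 2.7225e-18)
= 5.5324e-19 J
= 3.4534 eV

3.4534


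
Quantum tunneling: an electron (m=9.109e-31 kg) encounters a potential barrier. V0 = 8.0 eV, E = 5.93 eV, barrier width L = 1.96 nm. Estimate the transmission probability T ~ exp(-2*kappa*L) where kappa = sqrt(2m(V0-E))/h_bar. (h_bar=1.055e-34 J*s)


V0 - E = 2.07 eV = 3.3161e-19 J
kappa = sqrt(2 * m * (V0-E)) / h_bar
= sqrt(2 * 9.109e-31 * 3.3161e-19) / 1.055e-34
= 7.3674e+09 /m
2*kappa*L = 2 * 7.3674e+09 * 1.96e-9
= 28.8802
T = exp(-28.8802) = 2.867366e-13

2.867366e-13


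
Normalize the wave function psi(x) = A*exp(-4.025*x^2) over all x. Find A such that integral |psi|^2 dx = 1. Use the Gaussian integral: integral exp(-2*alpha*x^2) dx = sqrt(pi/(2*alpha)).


integral |psi|^2 dx = A^2 * sqrt(pi/(2*alpha)) = 1
A^2 = sqrt(2*alpha/pi)
= sqrt(2 * 4.025 / pi)
= 1.600748
A = sqrt(1.600748)
= 1.2652

1.2652


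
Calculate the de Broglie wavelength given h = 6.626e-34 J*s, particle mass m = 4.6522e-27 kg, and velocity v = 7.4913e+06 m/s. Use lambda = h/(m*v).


lambda = h / (m * v)
= 6.626e-34 / (4.6522e-27 * 7.4913e+06)
= 6.626e-34 / 3.4851e-20
= 1.9012e-14 m

1.9012e-14


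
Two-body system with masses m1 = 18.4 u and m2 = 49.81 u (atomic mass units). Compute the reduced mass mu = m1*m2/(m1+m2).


mu = m1 * m2 / (m1 + m2)
= 18.4 * 49.81 / (18.4 + 49.81)
= 916.504 / 68.21
= 13.4365 u

13.4365


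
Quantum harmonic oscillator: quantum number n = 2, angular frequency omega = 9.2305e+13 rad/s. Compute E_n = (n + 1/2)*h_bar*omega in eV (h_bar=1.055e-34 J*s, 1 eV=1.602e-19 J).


E = (n + 1/2) * h_bar * omega
= (2 + 0.5) * 1.055e-34 * 9.2305e+13
= 2.5 * 9.7382e-21
= 2.4345e-20 J
= 0.152 eV

0.152


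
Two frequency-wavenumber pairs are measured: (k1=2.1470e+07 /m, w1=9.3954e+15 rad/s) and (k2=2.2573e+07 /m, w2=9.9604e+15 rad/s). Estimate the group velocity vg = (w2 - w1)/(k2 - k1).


vg = (w2 - w1) / (k2 - k1)
= (9.9604e+15 - 9.3954e+15) / (2.2573e+07 - 2.1470e+07)
= 5.6500e+14 / 1.1030e+06
= 5.1224e+08 m/s

5.1224e+08


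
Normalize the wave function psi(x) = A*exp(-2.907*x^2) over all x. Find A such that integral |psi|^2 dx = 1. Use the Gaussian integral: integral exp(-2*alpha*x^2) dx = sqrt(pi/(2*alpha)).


integral |psi|^2 dx = A^2 * sqrt(pi/(2*alpha)) = 1
A^2 = sqrt(2*alpha/pi)
= sqrt(2 * 2.907 / pi)
= 1.360387
A = sqrt(1.360387)
= 1.1664

1.1664


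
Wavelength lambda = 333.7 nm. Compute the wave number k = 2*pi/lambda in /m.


k = 2 * pi / lambda
= 6.2832 / (333.7e-9)
= 6.2832 / 3.3370e-07
= 1.8829e+07 /m

1.8829e+07


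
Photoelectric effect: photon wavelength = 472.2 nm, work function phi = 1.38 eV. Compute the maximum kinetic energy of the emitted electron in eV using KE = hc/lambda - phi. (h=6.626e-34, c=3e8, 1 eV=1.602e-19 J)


E_photon = hc / lambda
= (6.626e-34)(3e8) / (472.2e-9)
= 4.2097e-19 J
= 2.6278 eV
KE = E_photon - phi
= 2.6278 - 1.38
= 1.2478 eV

1.2478


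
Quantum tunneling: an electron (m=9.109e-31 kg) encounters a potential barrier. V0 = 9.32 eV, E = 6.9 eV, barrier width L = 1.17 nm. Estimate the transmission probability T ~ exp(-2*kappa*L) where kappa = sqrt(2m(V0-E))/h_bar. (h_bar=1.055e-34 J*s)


V0 - E = 2.42 eV = 3.8768e-19 J
kappa = sqrt(2 * m * (V0-E)) / h_bar
= sqrt(2 * 9.109e-31 * 3.8768e-19) / 1.055e-34
= 7.9659e+09 /m
2*kappa*L = 2 * 7.9659e+09 * 1.17e-9
= 18.6403
T = exp(-18.6403) = 8.028317e-09

8.028317e-09


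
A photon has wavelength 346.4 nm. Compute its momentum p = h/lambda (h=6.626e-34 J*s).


p = h / lambda
= 6.626e-34 / (346.4e-9)
= 6.626e-34 / 3.4640e-07
= 1.9128e-27 kg*m/s

1.9128e-27


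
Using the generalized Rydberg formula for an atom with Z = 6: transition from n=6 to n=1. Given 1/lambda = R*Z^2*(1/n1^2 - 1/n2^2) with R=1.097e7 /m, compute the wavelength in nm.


1/lambda = R * Z^2 * (1/n1^2 - 1/n2^2)
= 1.097e7 * 6^2 * (1/1^2 - 1/6^2)
= 1.097e7 * 36 * (1.0 - 0.027778)
= 3.8395e+08 /m
lambda = 1 / 3.8395e+08
= 2.6045 nm

2.6045


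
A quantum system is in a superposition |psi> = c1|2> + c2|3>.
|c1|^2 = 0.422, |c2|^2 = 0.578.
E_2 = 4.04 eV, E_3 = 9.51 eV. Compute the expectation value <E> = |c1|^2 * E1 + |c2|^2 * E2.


<E> = |c1|^2 * E1 + |c2|^2 * E2
= 0.422 * 4.04 + 0.578 * 9.51
= 1.7049 + 5.4968
= 7.2017 eV

7.2017


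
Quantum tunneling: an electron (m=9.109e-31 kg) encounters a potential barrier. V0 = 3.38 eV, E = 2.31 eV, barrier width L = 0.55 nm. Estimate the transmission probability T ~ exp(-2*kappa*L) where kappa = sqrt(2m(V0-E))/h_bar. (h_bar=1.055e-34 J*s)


V0 - E = 1.07 eV = 1.7141e-19 J
kappa = sqrt(2 * m * (V0-E)) / h_bar
= sqrt(2 * 9.109e-31 * 1.7141e-19) / 1.055e-34
= 5.2969e+09 /m
2*kappa*L = 2 * 5.2969e+09 * 0.55e-9
= 5.8266
T = exp(-5.8266) = 2.948142e-03

2.948142e-03


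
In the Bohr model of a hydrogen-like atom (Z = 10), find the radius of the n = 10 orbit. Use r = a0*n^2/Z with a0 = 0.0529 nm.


r = a0 * n^2 / Z
= 0.0529 * 10^2 / 10
= 0.0529 * 100 / 10
= 0.529 nm

0.529
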